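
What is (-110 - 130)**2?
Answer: 57600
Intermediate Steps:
(-110 - 130)**2 = (-240)**2 = 57600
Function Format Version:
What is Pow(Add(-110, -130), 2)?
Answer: 57600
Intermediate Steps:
Pow(Add(-110, -130), 2) = Pow(-240, 2) = 57600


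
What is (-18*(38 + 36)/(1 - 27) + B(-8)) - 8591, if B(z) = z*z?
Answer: -110185/13 ≈ -8475.8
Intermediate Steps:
B(z) = z**2
(-18*(38 + 36)/(1 - 27) + B(-8)) - 8591 = (-18*(38 + 36)/(1 - 27) + (-8)**2) - 8591 = (-1332/(-26) + 64) - 8591 = (-1332*(-1)/26 + 64) - 8591 = (-18*(-37/13) + 64) - 8591 = (666/13 + 64) - 8591 = 1498/13 - 8591 = -110185/13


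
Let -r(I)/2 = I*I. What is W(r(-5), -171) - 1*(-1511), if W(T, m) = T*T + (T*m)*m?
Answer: -1458039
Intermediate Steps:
r(I) = -2*I² (r(I) = -2*I*I = -2*I²)
W(T, m) = T² + T*m²
W(r(-5), -171) - 1*(-1511) = (-2*(-5)²)*(-2*(-5)² + (-171)²) - 1*(-1511) = (-2*25)*(-2*25 + 29241) + 1511 = -50*(-50 + 29241) + 1511 = -50*29191 + 1511 = -1459550 + 1511 = -1458039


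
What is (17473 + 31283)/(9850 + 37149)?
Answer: 48756/46999 ≈ 1.0374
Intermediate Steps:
(17473 + 31283)/(9850 + 37149) = 48756/46999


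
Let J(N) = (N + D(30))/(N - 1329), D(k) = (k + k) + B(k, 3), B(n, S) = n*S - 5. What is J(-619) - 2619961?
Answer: -2551841777/974 ≈ -2.6200e+6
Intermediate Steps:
B(n, S) = -5 + S*n (B(n, S) = S*n - 5 = -5 + S*n)
D(k) = -5 + 5*k (D(k) = (k + k) + (-5 + 3*k) = 2*k + (-5 + 3*k) = -5 + 5*k)
J(N) = (145 + N)/(-1329 + N) (J(N) = (N + (-5 + 5*30))/(N - 1329) = (N + (-5 + 150))/(-1329 + N) = (N + 145)/(-1329 + N) = (145 + N)/(-1329 + N))
J(-619) - 2619961 = (145 - 619)/(-1329 - 619) - 2619961 = -474/(-1948) - 2619961 = -1/1948*(-474) - 2619961 = 237/974 - 2619961 = -2551841777/974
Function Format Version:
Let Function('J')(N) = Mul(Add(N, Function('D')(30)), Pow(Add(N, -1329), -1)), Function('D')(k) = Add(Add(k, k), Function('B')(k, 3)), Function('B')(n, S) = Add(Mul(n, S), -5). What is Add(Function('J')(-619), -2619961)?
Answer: Rational(-2551841777, 974) ≈ -2.6200e+6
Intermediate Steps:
Function('B')(n, S) = Add(-5, Mul(S, n)) (Function('B')(n, S) = Add(Mul(S, n), -5) = Add(-5, Mul(S, n)))
Function('D')(k) = Add(-5, Mul(5, k)) (Function('D')(k) = Add(Add(k, k), Add(-5, Mul(3, k))) = Add(Mul(2, k), Add(-5, Mul(3, k))) = Add(-5, Mul(5, k)))
Function('J')(N) = Mul(Pow(Add(-1329, N), -1), Add(145, N)) (Function('J')(N) = Mul(Add(N, Add(-5, Mul(5, 30))), Pow(Add(N, -1329), -1)) = Mul(Add(N, Add(-5, 150)), Pow(Add(-1329, N), -1)) = Mul(Add(N, 145), Pow(Add(-1329, N), -1)) = Mul(Add(145, N), Pow(Add(-1329, N), -1)) = Mul(Pow(Add(-1329, N), -1), Add(145, N)))
Add(Function('J')(-619), -2619961) = Add(Mul(Pow(Add(-1329, -619), -1), Add(145, -619)), -2619961) = Add(Mul(Pow(-1948, -1), -474), -2619961) = Add(Mul(Rational(-1, 1948), -474), -2619961) = Add(Rational(237, 974), -2619961) = Rational(-2551841777, 974)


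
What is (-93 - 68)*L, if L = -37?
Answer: 5957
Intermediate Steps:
(-93 - 68)*L = (-93 - 68)*(-37) = -161*(-37) = 5957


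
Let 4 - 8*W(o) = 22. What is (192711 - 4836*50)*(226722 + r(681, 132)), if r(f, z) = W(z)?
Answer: -44517783231/4 ≈ -1.1129e+10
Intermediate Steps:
W(o) = -9/4 (W(o) = 1/2 - 1/8*22 = 1/2 - 11/4 = -9/4)
r(f, z) = -9/4
(192711 - 4836*50)*(226722 + r(681, 132)) = (192711 - 4836*50)*(226722 - 9/4) = (192711 - 241800)*(906879/4) = -49089*906879/4 = -44517783231/4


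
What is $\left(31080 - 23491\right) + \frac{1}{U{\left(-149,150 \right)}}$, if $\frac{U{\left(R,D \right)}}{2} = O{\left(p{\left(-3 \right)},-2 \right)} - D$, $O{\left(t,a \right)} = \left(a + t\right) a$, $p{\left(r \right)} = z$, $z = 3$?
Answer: $\frac{2307055}{304} \approx 7589.0$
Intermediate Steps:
$p{\left(r \right)} = 3$
$O{\left(t,a \right)} = a \left(a + t\right)$
$U{\left(R,D \right)} = -4 - 2 D$ ($U{\left(R,D \right)} = 2 \left(- 2 \left(-2 + 3\right) - D\right) = 2 \left(\left(-2\right) 1 - D\right) = 2 \left(-2 - D\right) = -4 - 2 D$)
$\left(31080 - 23491\right) + \frac{1}{U{\left(-149,150 \right)}} = \left(31080 - 23491\right) + \frac{1}{-4 - 300} = 7589 + \frac{1}{-4 - 300} = 7589 + \frac{1}{-304} = 7589 - \frac{1}{304} = \frac{2307055}{304}$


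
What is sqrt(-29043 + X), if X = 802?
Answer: I*sqrt(28241) ≈ 168.05*I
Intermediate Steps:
sqrt(-29043 + X) = sqrt(-29043 + 802) = sqrt(-28241) = I*sqrt(28241)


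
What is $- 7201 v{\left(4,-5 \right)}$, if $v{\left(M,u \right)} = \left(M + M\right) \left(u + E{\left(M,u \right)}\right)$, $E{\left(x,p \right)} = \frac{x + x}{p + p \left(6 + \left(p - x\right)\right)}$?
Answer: $\frac{1209768}{5} \approx 2.4195 \cdot 10^{5}$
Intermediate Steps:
$E{\left(x,p \right)} = \frac{2 x}{p + p \left(6 + p - x\right)}$
$v{\left(M,u \right)} = 2 M \left(u + \frac{2 M}{u \left(7 + u - M\right)}\right)$ ($v{\left(M,u \right)} = \left(M + M\right) \left(u + \frac{2 M}{u \left(7 + u - M\right)}\right) = 2 M \left(u + \frac{2 M}{u \left(7 + u - M\right)}\right)$)
$- 7201 v{\left(4,-5 \right)} = - 7201 \cdot 2 \cdot 4 \frac{1}{-5} \frac{1}{7 - 5 - 4} \left(2 \cdot 4 + \left(-5\right)^{2} \left(7 - 5 - 4\right)\right) = - 7201 \cdot 2 \cdot 4 \left(- \frac{1}{5}\right) \frac{1}{7 - 5 - 4} \left(8 + 25 \left(7 - 5 - 4\right)\right) = - 7201 \cdot 2 \cdot 4 \left(- \frac{1}{5}\right) \frac{1}{-2} \left(8 + 25 \left(-2\right)\right) = - 7201 \cdot 2 \cdot 4 \left(- \frac{1}{5}\right) \left(- \frac{1}{2}\right) \left(8 - 50\right) = - 7201 \cdot 2 \cdot 4 \left(- \frac{1}{5}\right) \left(- \frac{1}{2}\right) \left(-42\right) = \left(-7201\right) \left(- \frac{168}{5}\right) = \frac{1209768}{5}$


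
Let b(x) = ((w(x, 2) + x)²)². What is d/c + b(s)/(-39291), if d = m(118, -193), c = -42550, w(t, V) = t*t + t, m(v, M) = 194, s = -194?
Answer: -13650864272086716867209/278638675 ≈ -4.8991e+13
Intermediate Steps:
w(t, V) = t + t² (w(t, V) = t² + t = t + t²)
b(x) = (x + x*(1 + x))⁴ (b(x) = ((x*(1 + x) + x)²)² = ((x + x*(1 + x))²)² = (x + x*(1 + x))⁴)
d = 194
d/c + b(s)/(-39291) = 194/(-42550) + ((-194)⁴*(2 - 194)⁴)/(-39291) = 194*(-1/42550) + (1416468496*(-192)⁴)*(-1/39291) = -97/21275 + (1416468496*1358954496)*(-1/39291) = -97/21275 + 1924916231081558016*(-1/39291) = -97/21275 - 641638743693852672/13097 = -13650864272086716867209/278638675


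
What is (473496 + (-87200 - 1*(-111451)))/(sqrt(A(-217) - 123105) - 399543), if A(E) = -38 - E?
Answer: -198871329621/159634731775 - 497747*I*sqrt(122926)/159634731775 ≈ -1.2458 - 0.0010932*I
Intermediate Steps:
(473496 + (-87200 - 1*(-111451)))/(sqrt(A(-217) - 123105) - 399543) = (473496 + (-87200 - 1*(-111451)))/(sqrt((-38 - 1*(-217)) - 123105) - 399543) = (473496 + (-87200 + 111451))/(sqrt((-38 + 217) - 123105) - 399543) = (473496 + 24251)/(sqrt(179 - 123105) - 399543) = 497747/(sqrt(-122926) - 399543) = 497747/(I*sqrt(122926) - 399543) = 497747/(-399543 + I*sqrt(122926))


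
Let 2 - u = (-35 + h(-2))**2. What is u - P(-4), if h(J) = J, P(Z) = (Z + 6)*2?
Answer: -1371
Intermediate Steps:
P(Z) = 12 + 2*Z (P(Z) = (6 + Z)*2 = 12 + 2*Z)
u = -1367 (u = 2 - (-35 - 2)**2 = 2 - 1*(-37)**2 = 2 - 1*1369 = 2 - 1369 = -1367)
u - P(-4) = -1367 - (12 + 2*(-4)) = -1367 - (12 - 8) = -1367 - 1*4 = -1367 - 4 = -1371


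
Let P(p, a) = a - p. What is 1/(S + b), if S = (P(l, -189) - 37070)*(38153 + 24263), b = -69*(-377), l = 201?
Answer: -1/2338077347 ≈ -4.2770e-10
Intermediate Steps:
b = 26013
S = -2338103360 (S = ((-189 - 1*201) - 37070)*(38153 + 24263) = ((-189 - 201) - 37070)*62416 = (-390 - 37070)*62416 = -37460*62416 = -2338103360)
1/(S + b) = 1/(-2338103360 + 26013) = 1/(-2338077347) = -1/2338077347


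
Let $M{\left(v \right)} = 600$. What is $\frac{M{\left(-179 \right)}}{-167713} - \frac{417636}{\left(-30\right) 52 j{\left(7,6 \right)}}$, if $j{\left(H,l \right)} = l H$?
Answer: $\frac{21368643}{3354260} \approx 6.3706$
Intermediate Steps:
$j{\left(H,l \right)} = H l$
$\frac{M{\left(-179 \right)}}{-167713} - \frac{417636}{\left(-30\right) 52 j{\left(7,6 \right)}} = \frac{600}{-167713} - \frac{417636}{\left(-30\right) 52 \cdot 7 \cdot 6} = 600 \left(- \frac{1}{167713}\right) - \frac{417636}{\left(-1560\right) 42} = - \frac{600}{167713} - \frac{417636}{-65520} = - \frac{600}{167713} - - \frac{11601}{1820} = - \frac{600}{167713} + \frac{11601}{1820} = \frac{21368643}{3354260}$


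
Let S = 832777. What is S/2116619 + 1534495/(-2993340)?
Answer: -151031313445/1267152063492 ≈ -0.11919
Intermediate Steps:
S/2116619 + 1534495/(-2993340) = 832777/2116619 + 1534495/(-2993340) = 832777*(1/2116619) + 1534495*(-1/2993340) = 832777/2116619 - 306899/598668 = -151031313445/1267152063492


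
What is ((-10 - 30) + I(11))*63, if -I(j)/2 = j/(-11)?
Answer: -2394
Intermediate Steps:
I(j) = 2*j/11 (I(j) = -2*j/(-11) = -2*j*(-1)/11 = -(-2)*j/11 = 2*j/11)
((-10 - 30) + I(11))*63 = ((-10 - 30) + (2/11)*11)*63 = (-40 + 2)*63 = -38*63 = -2394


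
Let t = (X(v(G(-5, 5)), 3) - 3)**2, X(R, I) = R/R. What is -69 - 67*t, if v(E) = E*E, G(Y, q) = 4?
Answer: -337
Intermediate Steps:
v(E) = E**2
X(R, I) = 1
t = 4 (t = (1 - 3)**2 = (-2)**2 = 4)
-69 - 67*t = -69 - 67*4 = -69 - 268 = -337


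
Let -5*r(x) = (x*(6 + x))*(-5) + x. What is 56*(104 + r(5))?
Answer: 8848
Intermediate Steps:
r(x) = -x/5 + x*(6 + x) (r(x) = -((x*(6 + x))*(-5) + x)/5 = -(-5*x*(6 + x) + x)/5 = -(x - 5*x*(6 + x))/5 = -x/5 + x*(6 + x))
56*(104 + r(5)) = 56*(104 + (⅕)*5*(29 + 5*5)) = 56*(104 + (⅕)*5*(29 + 25)) = 56*(104 + (⅕)*5*54) = 56*(104 + 54) = 56*158 = 8848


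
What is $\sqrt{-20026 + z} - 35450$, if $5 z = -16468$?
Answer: $-35450 + \frac{i \sqrt{582990}}{5} \approx -35450.0 + 152.71 i$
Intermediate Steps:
$z = - \frac{16468}{5}$ ($z = \frac{1}{5} \left(-16468\right) = - \frac{16468}{5} \approx -3293.6$)
$\sqrt{-20026 + z} - 35450 = \sqrt{-20026 - \frac{16468}{5}} - 35450 = \sqrt{- \frac{116598}{5}} - 35450 = \frac{i \sqrt{582990}}{5} - 35450 = -35450 + \frac{i \sqrt{582990}}{5}$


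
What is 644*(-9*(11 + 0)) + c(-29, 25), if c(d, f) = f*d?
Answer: -64481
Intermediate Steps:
c(d, f) = d*f
644*(-9*(11 + 0)) + c(-29, 25) = 644*(-9*(11 + 0)) - 29*25 = 644*(-9*11) - 725 = 644*(-99) - 725 = -63756 - 725 = -64481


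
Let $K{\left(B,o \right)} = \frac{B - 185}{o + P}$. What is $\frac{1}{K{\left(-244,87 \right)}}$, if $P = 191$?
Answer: $- \frac{278}{429} \approx -0.64802$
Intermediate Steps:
$K{\left(B,o \right)} = \frac{-185 + B}{191 + o}$ ($K{\left(B,o \right)} = \frac{B - 185}{o + 191} = \frac{-185 + B}{191 + o}$)
$\frac{1}{K{\left(-244,87 \right)}} = \frac{1}{\frac{1}{191 + 87} \left(-185 - 244\right)} = \frac{1}{\frac{1}{278} \left(-429\right)} = \frac{1}{- \frac{429}{278}} = - \frac{278}{429}$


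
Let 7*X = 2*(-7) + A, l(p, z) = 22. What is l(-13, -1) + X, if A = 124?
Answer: 264/7 ≈ 37.714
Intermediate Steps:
X = 110/7 (X = (2*(-7) + 124)/7 = (-14 + 124)/7 = (⅐)*110 = 110/7 ≈ 15.714)
l(-13, -1) + X = 22 + 110/7 = 264/7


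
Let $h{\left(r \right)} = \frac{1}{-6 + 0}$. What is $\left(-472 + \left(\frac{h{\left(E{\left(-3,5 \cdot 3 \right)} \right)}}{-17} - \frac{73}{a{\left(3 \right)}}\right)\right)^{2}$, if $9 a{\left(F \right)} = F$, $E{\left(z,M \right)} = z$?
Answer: $\frac{4967571361}{10404} \approx 4.7747 \cdot 10^{5}$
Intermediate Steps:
$a{\left(F \right)} = \frac{F}{9}$
$h{\left(r \right)} = - \frac{1}{6}$ ($h{\left(r \right)} = \frac{1}{-6} = - \frac{1}{6}$)
$\left(-472 + \left(\frac{h{\left(E{\left(-3,5 \cdot 3 \right)} \right)}}{-17} - \frac{73}{a{\left(3 \right)}}\right)\right)^{2} = \left(-472 - \left(219 - \frac{1}{102}\right)\right)^{2} = \left(-472 - \left(- \frac{1}{102} + 73 \frac{1}{\frac{1}{3}}\right)\right)^{2} = \left(-472 + \left(\frac{1}{102} - 219\right)\right)^{2} = \left(-472 - \frac{22337}{102}\right)^{2} = \left(- \frac{70481}{102}\right)^{2} = \frac{4967571361}{10404}$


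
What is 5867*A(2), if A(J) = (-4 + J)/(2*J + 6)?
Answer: -5867/5 ≈ -1173.4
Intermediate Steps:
A(J) = (-4 + J)/(6 + 2*J)
5867*A(2) = 5867*((-4 + 2)/(2*(3 + 2))) = 5867*((½)*(-2)/5) = 5867*((½)*(⅕)*(-2)) = 5867*(-⅕) = -5867/5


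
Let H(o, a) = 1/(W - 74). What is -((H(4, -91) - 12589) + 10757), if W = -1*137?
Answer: 386553/211 ≈ 1832.0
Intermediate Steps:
W = -137
H(o, a) = -1/211 (H(o, a) = 1/(-137 - 74) = 1/(-211) = -1/211)
-((H(4, -91) - 12589) + 10757) = -((-1/211 - 12589) + 10757) = -(-2656280/211 + 10757) = -1*(-386553/211) = 386553/211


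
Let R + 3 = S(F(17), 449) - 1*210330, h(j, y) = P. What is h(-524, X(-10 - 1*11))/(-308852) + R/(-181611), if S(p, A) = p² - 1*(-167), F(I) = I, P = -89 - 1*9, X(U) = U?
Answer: 10806454847/9348486762 ≈ 1.1560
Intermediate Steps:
P = -98 (P = -89 - 9 = -98)
h(j, y) = -98
S(p, A) = 167 + p² (S(p, A) = p² + 167 = 167 + p²)
R = -209877 (R = -3 + ((167 + 17²) - 1*210330) = -3 + ((167 + 289) - 210330) = -3 + (456 - 210330) = -3 - 209874 = -209877)
h(-524, X(-10 - 1*11))/(-308852) + R/(-181611) = -98/(-308852) - 209877/(-181611) = -98*(-1/308852) - 209877*(-1/181611) = 49/154426 + 69959/60537 = 10806454847/9348486762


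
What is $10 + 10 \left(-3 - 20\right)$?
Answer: $-220$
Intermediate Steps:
$10 + 10 \left(-3 - 20\right) = 10 + 10 \left(-23\right) = 10 - 230 = -220$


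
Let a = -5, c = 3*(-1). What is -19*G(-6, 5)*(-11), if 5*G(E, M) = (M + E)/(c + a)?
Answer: 209/40 ≈ 5.2250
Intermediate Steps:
c = -3
G(E, M) = -E/40 - M/40 (G(E, M) = ((M + E)/(-3 - 5))/5 = ((E + M)/(-8))/5 = ((E + M)*(-1/8))/5 = (-E/8 - M/8)/5 = -E/40 - M/40)
-19*G(-6, 5)*(-11) = -19*(-1/40*(-6) - 1/40*5)*(-11) = -19*(3/20 - 1/8)*(-11) = -19*1/40*(-11) = -19/40*(-11) = 209/40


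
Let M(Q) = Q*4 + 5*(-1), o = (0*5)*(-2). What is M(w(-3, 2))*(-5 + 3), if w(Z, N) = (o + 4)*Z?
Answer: 106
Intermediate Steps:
o = 0 (o = 0*(-2) = 0)
w(Z, N) = 4*Z (w(Z, N) = (0 + 4)*Z = 4*Z)
M(Q) = -5 + 4*Q (M(Q) = 4*Q - 5 = -5 + 4*Q)
M(w(-3, 2))*(-5 + 3) = (-5 + 4*(4*(-3)))*(-5 + 3) = (-5 + 4*(-12))*(-2) = (-5 - 48)*(-2) = -53*(-2) = 106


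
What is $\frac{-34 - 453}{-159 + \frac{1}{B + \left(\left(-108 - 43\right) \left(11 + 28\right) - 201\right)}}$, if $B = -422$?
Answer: $\frac{3171344}{1035409} \approx 3.0629$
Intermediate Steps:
$\frac{-34 - 453}{-159 + \frac{1}{B + \left(\left(-108 - 43\right) \left(11 + 28\right) - 201\right)}} = \frac{-34 - 453}{-159 + \frac{1}{-422 + \left(\left(-108 - 43\right) \left(11 + 28\right) - 201\right)}} = - \frac{487}{-159 + \frac{1}{-422 - 6090}} = - \frac{487}{-159 + \frac{1}{-6512}} = - \frac{487}{-159 - \frac{1}{6512}} = - \frac{487}{- \frac{1035409}{6512}} = \left(-487\right) \left(- \frac{6512}{1035409}\right) = \frac{3171344}{1035409}$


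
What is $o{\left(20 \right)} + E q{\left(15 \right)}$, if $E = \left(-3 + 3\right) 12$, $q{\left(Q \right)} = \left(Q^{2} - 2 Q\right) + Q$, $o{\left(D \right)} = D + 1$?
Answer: $21$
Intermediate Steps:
$o{\left(D \right)} = 1 + D$
$q{\left(Q \right)} = Q^{2} - Q$
$E = 0$ ($E = 0 \cdot 12 = 0$)
$o{\left(20 \right)} + E q{\left(15 \right)} = \left(1 + 20\right) + 0 \cdot 15 \left(-1 + 15\right) = 21 + 0 \cdot 15 \cdot 14 = 21 + 0 \cdot 210 = 21 + 0 = 21$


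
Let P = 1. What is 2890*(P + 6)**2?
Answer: 141610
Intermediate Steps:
2890*(P + 6)**2 = 2890*(1 + 6)**2 = 2890*7**2 = 2890*49 = 141610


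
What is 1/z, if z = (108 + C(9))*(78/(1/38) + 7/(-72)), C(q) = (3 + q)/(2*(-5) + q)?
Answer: 3/853604 ≈ 3.5145e-6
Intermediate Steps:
C(q) = (3 + q)/(-10 + q)
z = 853604/3 (z = (108 + (3 + 9)/(-10 + 9))*(78/(1/38) + 7/(-72)) = (108 + 12/(-1))*(78/(1/38) + 7*(-1/72)) = (108 - 1*12)*(78*38 - 7/72) = (108 - 12)*(2964 - 7/72) = 96*(213401/72) = 853604/3 ≈ 2.8453e+5)
1/z = 1/(853604/3) = 3/853604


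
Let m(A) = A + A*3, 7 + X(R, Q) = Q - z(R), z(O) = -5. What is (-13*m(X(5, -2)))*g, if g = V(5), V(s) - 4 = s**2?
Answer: 6032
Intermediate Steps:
V(s) = 4 + s**2
g = 29 (g = 4 + 5**2 = 4 + 25 = 29)
X(R, Q) = -2 + Q (X(R, Q) = -7 + (Q - 1*(-5)) = -7 + (Q + 5) = -7 + (5 + Q) = -2 + Q)
m(A) = 4*A (m(A) = A + 3*A = 4*A)
(-13*m(X(5, -2)))*g = -52*(-2 - 2)*29 = -52*(-4)*29 = -13*(-16)*29 = 208*29 = 6032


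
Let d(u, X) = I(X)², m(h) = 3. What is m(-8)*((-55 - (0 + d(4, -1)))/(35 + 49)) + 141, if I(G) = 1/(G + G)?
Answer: 15571/112 ≈ 139.03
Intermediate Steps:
I(G) = 1/(2*G)
d(u, X) = 1/(4*X²) (d(u, X) = (1/(2*X))² = 1/(4*X²))
m(-8)*((-55 - (0 + d(4, -1)))/(35 + 49)) + 141 = 3*((-55 - (0 + (¼)/(-1)²))/(35 + 49)) + 141 = 3*((-55 - (0 + (¼)*1))/84) + 141 = 3*((-55 - (0 + ¼))*(1/84)) + 141 = 3*((-55 - 1*¼)*(1/84)) + 141 = 3*((-55 - ¼)*(1/84)) + 141 = 3*(-221/4*1/84) + 141 = 3*(-221/336) + 141 = -221/112 + 141 = 15571/112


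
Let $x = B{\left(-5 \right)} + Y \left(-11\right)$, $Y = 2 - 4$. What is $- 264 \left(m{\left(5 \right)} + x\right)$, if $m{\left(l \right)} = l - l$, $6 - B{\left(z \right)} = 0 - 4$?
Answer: $-8448$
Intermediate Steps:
$B{\left(z \right)} = 10$ ($B{\left(z \right)} = 6 - \left(0 - 4\right) = 6 - -4 = 6 + 4 = 10$)
$m{\left(l \right)} = 0$
$Y = -2$ ($Y = 2 - 4 = -2$)
$x = 32$ ($x = 10 - -22 = 10 + 22 = 32$)
$- 264 \left(m{\left(5 \right)} + x\right) = - 264 \left(0 + 32\right) = \left(-264\right) 32 = -8448$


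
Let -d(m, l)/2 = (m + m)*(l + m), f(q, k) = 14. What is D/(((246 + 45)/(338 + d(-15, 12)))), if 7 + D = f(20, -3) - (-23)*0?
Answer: 1106/291 ≈ 3.8007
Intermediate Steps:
d(m, l) = -4*m*(l + m) (d(m, l) = -2*(m + m)*(l + m) = -2*2*m*(l + m) = -4*m*(l + m))
D = 7 (D = -7 + (14 - (-23)*0) = -7 + (14 - 1*0) = -7 + (14 + 0) = -7 + 14 = 7)
D/(((246 + 45)/(338 + d(-15, 12)))) = 7/(((246 + 45)/(338 - 4*(-15)*(12 - 15)))) = 7/((291/(338 - 4*(-15)*(-3)))) = 7/((291/(338 - 180))) = 7/((291/158)) = 7/((291*(1/158))) = 7/(291/158) = 7*(158/291) = 1106/291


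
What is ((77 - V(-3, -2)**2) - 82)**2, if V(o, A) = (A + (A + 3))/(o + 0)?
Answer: 2116/81 ≈ 26.123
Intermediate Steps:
V(o, A) = (3 + 2*A)/o (V(o, A) = (A + (3 + A))/o = (3 + 2*A)/o)
((77 - V(-3, -2)**2) - 82)**2 = ((77 - ((3 + 2*(-2))/(-3))**2) - 82)**2 = ((77 - (-(3 - 4)/3)**2) - 82)**2 = ((77 - (-1/3*(-1))**2) - 82)**2 = ((77 - (1/3)**2) - 82)**2 = ((77 - 1*1/9) - 82)**2 = ((77 - 1/9) - 82)**2 = (692/9 - 82)**2 = (-46/9)**2 = 2116/81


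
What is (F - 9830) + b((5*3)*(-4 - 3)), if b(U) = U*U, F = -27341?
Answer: -26146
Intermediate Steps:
b(U) = U**2
(F - 9830) + b((5*3)*(-4 - 3)) = (-27341 - 9830) + ((5*3)*(-4 - 3))**2 = -37171 + (15*(-7))**2 = -37171 + (-105)**2 = -37171 + 11025 = -26146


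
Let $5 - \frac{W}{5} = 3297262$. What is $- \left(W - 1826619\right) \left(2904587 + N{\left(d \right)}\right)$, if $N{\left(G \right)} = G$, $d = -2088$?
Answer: $53153185547096$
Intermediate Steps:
$W = -16486285$ ($W = 25 - 16486310 = -16486285$)
$- \left(W - 1826619\right) \left(2904587 + N{\left(d \right)}\right) = - \left(-16486285 - 1826619\right) \left(2904587 - 2088\right) = - \left(-18312904\right) 2902499 = \left(-1\right) \left(-53153185547096\right) = 53153185547096$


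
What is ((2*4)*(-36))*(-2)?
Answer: 576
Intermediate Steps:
((2*4)*(-36))*(-2) = (8*(-36))*(-2) = -288*(-2) = 576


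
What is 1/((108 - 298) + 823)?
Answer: 1/633 ≈ 0.0015798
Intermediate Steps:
1/((108 - 298) + 823) = 1/(-190 + 823) = 1/633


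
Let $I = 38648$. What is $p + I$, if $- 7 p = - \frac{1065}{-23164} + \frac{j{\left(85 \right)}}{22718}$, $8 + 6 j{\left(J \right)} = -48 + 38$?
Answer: $\frac{10169055244421}{263119876} \approx 38648.0$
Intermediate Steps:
$j{\left(J \right)} = -3$ ($j{\left(J \right)} = - \frac{4}{3} + \frac{-48 + 38}{6} = - \frac{4}{3} + \frac{1}{6} \left(-10\right) = - \frac{4}{3} - \frac{5}{3} = -3$)
$p = - \frac{1723227}{263119876}$ ($p = - \frac{- \frac{1065}{-23164} - \frac{3}{22718}}{7} = - \frac{\left(-1065\right) \left(- \frac{1}{23164}\right) - \frac{3}{22718}}{7} = - \frac{\frac{1065}{23164} - \frac{3}{22718}}{7} = \left(- \frac{1}{7}\right) \frac{12062589}{263119876} = - \frac{1723227}{263119876} \approx -0.0065492$)
$p + I = - \frac{1723227}{263119876} + 38648 = \frac{10169055244421}{263119876}$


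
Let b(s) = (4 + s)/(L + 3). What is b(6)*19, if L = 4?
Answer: 190/7 ≈ 27.143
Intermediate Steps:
b(s) = 4/7 + s/7 (b(s) = (4 + s)/(4 + 3) = (4 + s)/7 = (4 + s)*(⅐) = 4/7 + s/7)
b(6)*19 = (4/7 + (⅐)*6)*19 = (4/7 + 6/7)*19 = (10/7)*19 = 190/7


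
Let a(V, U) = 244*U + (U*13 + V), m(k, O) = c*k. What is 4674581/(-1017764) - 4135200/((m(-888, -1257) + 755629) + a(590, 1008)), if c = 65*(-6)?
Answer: -704902920633/92385491572 ≈ -7.6300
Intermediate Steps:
c = -390
m(k, O) = -390*k
a(V, U) = V + 257*U (a(V, U) = 244*U + (13*U + V) = 244*U + (V + 13*U) = V + 257*U)
4674581/(-1017764) - 4135200/((m(-888, -1257) + 755629) + a(590, 1008)) = 4674581/(-1017764) - 4135200/((-390*(-888) + 755629) + (590 + 257*1008)) = 4674581*(-1/1017764) - 4135200/((346320 + 755629) + (590 + 259056)) = -4674581/1017764 - 4135200/(1101949 + 259646) = -4674581/1017764 - 4135200/1361595 = -4674581/1017764 - 4135200*1/1361595 = -4674581/1017764 - 275680/90773 = -704902920633/92385491572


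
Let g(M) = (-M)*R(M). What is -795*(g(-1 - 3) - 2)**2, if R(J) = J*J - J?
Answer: -4836780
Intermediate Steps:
R(J) = J**2 - J
g(M) = -M**2*(-1 + M) (g(M) = (-M)*(M*(-1 + M)) = -M**2*(-1 + M))
-795*(g(-1 - 3) - 2)**2 = -795*((-1 - 3)**2*(1 - (-1 - 3)) - 2)**2 = -795*((-4)**2*(1 - 1*(-4)) - 2)**2 = -795*(16*(1 + 4) - 2)**2 = -795*(16*5 - 2)**2 = -795*(80 - 2)**2 = -795*78**2 = -795*6084 = -4836780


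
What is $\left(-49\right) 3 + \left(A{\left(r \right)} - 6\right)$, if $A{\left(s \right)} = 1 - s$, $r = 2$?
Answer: $-154$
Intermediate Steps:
$\left(-49\right) 3 + \left(A{\left(r \right)} - 6\right) = \left(-49\right) 3 + \left(\left(1 - 2\right) - 6\right) = -147 + \left(\left(1 - 2\right) - 6\right) = -147 - 7 = -154$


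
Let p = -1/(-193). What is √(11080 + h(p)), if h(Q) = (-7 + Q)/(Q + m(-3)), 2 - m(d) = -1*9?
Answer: √154269070/118 ≈ 105.26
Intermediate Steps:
m(d) = 11 (m(d) = 2 - (-1)*9 = 2 - 1*(-9) = 2 + 9 = 11)
p = 1/193 (p = -1*(-1/193) = 1/193 ≈ 0.0051813)
h(Q) = (-7 + Q)/(11 + Q) (h(Q) = (-7 + Q)/(Q + 11) = (-7 + Q)/(11 + Q))
√(11080 + h(p)) = √(11080 + (-7 + 1/193)/(11 + 1/193)) = √(11080 - 1350/193/(2124/193)) = √(11080 + (193/2124)*(-1350/193)) = √(11080 - 75/118) = √(1307365/118) = √154269070/118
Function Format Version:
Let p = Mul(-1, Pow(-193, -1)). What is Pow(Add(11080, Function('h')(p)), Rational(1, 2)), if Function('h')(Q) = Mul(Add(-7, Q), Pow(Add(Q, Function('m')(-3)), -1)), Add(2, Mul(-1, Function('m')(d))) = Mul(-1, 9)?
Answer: Mul(Rational(1, 118), Pow(154269070, Rational(1, 2))) ≈ 105.26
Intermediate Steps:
Function('m')(d) = 11 (Function('m')(d) = Add(2, Mul(-1, Mul(-1, 9))) = Add(2, Mul(-1, -9)) = Add(2, 9) = 11)
p = Rational(1, 193) (p = Mul(-1, Rational(-1, 193)) = Rational(1, 193) ≈ 0.0051813)
Function('h')(Q) = Mul(Pow(Add(11, Q), -1), Add(-7, Q)) (Function('h')(Q) = Mul(Add(-7, Q), Pow(Add(Q, 11), -1)) = Mul(Add(-7, Q), Pow(Add(11, Q), -1)) = Mul(Pow(Add(11, Q), -1), Add(-7, Q)))
Pow(Add(11080, Function('h')(p)), Rational(1, 2)) = Pow(Add(11080, Mul(Pow(Add(11, Rational(1, 193)), -1), Add(-7, Rational(1, 193)))), Rational(1, 2)) = Pow(Add(11080, Mul(Pow(Rational(2124, 193), -1), Rational(-1350, 193))), Rational(1, 2)) = Pow(Add(11080, Mul(Rational(193, 2124), Rational(-1350, 193))), Rational(1, 2)) = Pow(Add(11080, Rational(-75, 118)), Rational(1, 2)) = Pow(Rational(1307365, 118), Rational(1, 2)) = Mul(Rational(1, 118), Pow(154269070, Rational(1, 2)))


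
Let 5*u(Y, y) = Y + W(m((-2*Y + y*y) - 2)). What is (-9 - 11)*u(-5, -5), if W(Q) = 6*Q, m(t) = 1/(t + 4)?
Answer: 716/37 ≈ 19.351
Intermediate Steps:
m(t) = 1/(4 + t)
u(Y, y) = Y/5 + 6/(5*(2 + y² - 2*Y)) (u(Y, y) = (Y + 6/(4 + ((-2*Y + y*y) - 2)))/5 = (Y + 6/(4 + ((-2*Y + y²) - 2)))/5 = (Y + 6/(4 + ((y² - 2*Y) - 2)))/5 = (Y + 6/(4 + (-2 + y² - 2*Y)))/5 = (Y + 6/(2 + y² - 2*Y))/5 = Y/5 + 6/(5*(2 + y² - 2*Y)))
(-9 - 11)*u(-5, -5) = (-9 - 11)*((6 - 5*(2 + (-5)² - 2*(-5)))/(5*(2 + (-5)² - 2*(-5)))) = -4*(6 - 5*(2 + 25 + 10))/(2 + 25 + 10) = -4*(6 - 5*37)/37 = -4*(6 - 185)/37 = -4*(-179)/37 = -20*(-179/185) = 716/37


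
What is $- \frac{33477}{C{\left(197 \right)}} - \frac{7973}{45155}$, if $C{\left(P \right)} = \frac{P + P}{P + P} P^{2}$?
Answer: $- \frac{1821078092}{1752420395} \approx -1.0392$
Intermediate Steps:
$C{\left(P \right)} = P^{2}$ ($C{\left(P \right)} = \frac{2 P}{2 P} P^{2} = 2 P \frac{1}{2 P} P^{2} = 1 P^{2} = P^{2}$)
$- \frac{33477}{C{\left(197 \right)}} - \frac{7973}{45155} = - \frac{33477}{197^{2}} - \frac{7973}{45155} = - \frac{33477}{38809} - \frac{7973}{45155} = - \frac{1821078092}{1752420395}$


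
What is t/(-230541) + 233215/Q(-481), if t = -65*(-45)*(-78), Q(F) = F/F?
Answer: 17921949155/76847 ≈ 2.3322e+5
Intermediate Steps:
Q(F) = 1
t = -228150 (t = 2925*(-78) = -228150)
t/(-230541) + 233215/Q(-481) = -228150/(-230541) + 233215/1 = -228150*(-1/230541) + 233215*1 = 76050/76847 + 233215 = 17921949155/76847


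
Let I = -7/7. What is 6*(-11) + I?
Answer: -67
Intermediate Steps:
I = -1 (I = -7*⅐ = -1)
6*(-11) + I = 6*(-11) - 1 = -66 - 1 = -67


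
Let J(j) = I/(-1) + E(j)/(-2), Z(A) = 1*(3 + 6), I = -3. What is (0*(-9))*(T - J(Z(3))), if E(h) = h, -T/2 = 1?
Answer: 0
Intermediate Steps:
T = -2 (T = -2*1 = -2)
Z(A) = 9 (Z(A) = 1*9 = 9)
J(j) = 3 - j/2 (J(j) = -3/(-1) + j/(-2) = -3*(-1) + j*(-½) = 3 - j/2)
(0*(-9))*(T - J(Z(3))) = (0*(-9))*(-2 - (3 - ½*9)) = 0*(-2 - (3 - 9/2)) = 0*(-2 - 1*(-3/2)) = 0*(-2 + 3/2) = 0*(-½) = 0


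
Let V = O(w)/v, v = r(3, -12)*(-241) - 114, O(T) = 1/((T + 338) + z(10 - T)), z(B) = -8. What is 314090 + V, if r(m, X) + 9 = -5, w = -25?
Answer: 312299687001/994300 ≈ 3.1409e+5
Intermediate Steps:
r(m, X) = -14 (r(m, X) = -9 - 5 = -14)
O(T) = 1/(330 + T) (O(T) = 1/((T + 338) - 8) = 1/((338 + T) - 8) = 1/(330 + T))
v = 3260 (v = -14*(-241) - 114 = 3374 - 114 = 3260)
V = 1/994300 (V = 1/((330 - 25)*3260) = (1/3260)/305 = (1/305)*(1/3260) = 1/994300 ≈ 1.0057e-6)
314090 + V = 314090 + 1/994300 = 312299687001/994300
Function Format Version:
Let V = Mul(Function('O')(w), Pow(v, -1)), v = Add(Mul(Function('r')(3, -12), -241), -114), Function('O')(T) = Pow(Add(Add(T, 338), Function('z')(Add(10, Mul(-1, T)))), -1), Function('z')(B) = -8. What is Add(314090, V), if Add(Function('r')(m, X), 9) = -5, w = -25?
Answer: Rational(312299687001, 994300) ≈ 3.1409e+5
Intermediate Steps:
Function('r')(m, X) = -14 (Function('r')(m, X) = Add(-9, -5) = -14)
Function('O')(T) = Pow(Add(330, T), -1) (Function('O')(T) = Pow(Add(Add(T, 338), -8), -1) = Pow(Add(Add(338, T), -8), -1) = Pow(Add(330, T), -1))
v = 3260 (v = Add(Mul(-14, -241), -114) = Add(3374, -114) = 3260)
V = Rational(1, 994300) (V = Mul(Pow(Add(330, -25), -1), Pow(3260, -1)) = Mul(Pow(305, -1), Rational(1, 3260)) = Mul(Rational(1, 305), Rational(1, 3260)) = Rational(1, 994300) ≈ 1.0057e-6)
Add(314090, V) = Add(314090, Rational(1, 994300)) = Rational(312299687001, 994300)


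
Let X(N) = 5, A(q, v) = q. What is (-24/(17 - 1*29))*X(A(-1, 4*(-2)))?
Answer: 10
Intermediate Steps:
(-24/(17 - 1*29))*X(A(-1, 4*(-2))) = (-24/(17 - 1*29))*5 = (-24/(17 - 29))*5 = (-24/(-12))*5 = -1/12*(-24)*5 = 2*5 = 10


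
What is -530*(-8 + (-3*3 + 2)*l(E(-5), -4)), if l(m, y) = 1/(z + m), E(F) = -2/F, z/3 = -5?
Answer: 290970/73 ≈ 3985.9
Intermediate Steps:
z = -15 (z = 3*(-5) = -15)
l(m, y) = 1/(-15 + m)
-530*(-8 + (-3*3 + 2)*l(E(-5), -4)) = -530*(-8 + (-3*3 + 2)/(-15 - 2/(-5))) = -530*(-8 + (-9 + 2)/(-15 - 2*(-⅕))) = -530*(-8 - 7/(-15 + ⅖)) = -530*(-8 - 7/(-73/5)) = -530*(-8 - 7*(-5/73)) = -530*(-8 + 35/73) = -530*(-549/73) = 290970/73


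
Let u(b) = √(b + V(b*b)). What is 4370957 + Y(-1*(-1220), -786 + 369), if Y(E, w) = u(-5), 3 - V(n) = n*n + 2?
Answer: 4370957 + I*√629 ≈ 4.371e+6 + 25.08*I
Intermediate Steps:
V(n) = 1 - n² (V(n) = 3 - (n*n + 2) = 3 - (n² + 2) = 3 - (2 + n²) = 3 + (-2 - n²) = 1 - n²)
u(b) = √(1 + b - b⁴) (u(b) = √(b + (1 - (b*b)²)) = √(b + (1 - (b²)²)) = √(b + (1 - b⁴)) = √(1 + b - b⁴))
Y(E, w) = I*√629 (Y(E, w) = √(1 - 5 - 1*(-5)⁴) = √(1 - 5 - 1*625) = √(1 - 5 - 625) = √(-629) = I*√629)
4370957 + Y(-1*(-1220), -786 + 369) = 4370957 + I*√629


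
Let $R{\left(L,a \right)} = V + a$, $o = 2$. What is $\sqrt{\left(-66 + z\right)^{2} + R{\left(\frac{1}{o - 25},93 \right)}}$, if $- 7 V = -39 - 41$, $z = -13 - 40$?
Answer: $\frac{\sqrt{699006}}{7} \approx 119.44$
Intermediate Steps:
$z = -53$ ($z = -13 - 40 = -53$)
$V = \frac{80}{7}$ ($V = - \frac{-39 - 41}{7} = \left(- \frac{1}{7}\right) \left(-80\right) = \frac{80}{7} \approx 11.429$)
$R{\left(L,a \right)} = \frac{80}{7} + a$
$\sqrt{\left(-66 + z\right)^{2} + R{\left(\frac{1}{o - 25},93 \right)}} = \sqrt{\left(-66 - 53\right)^{2} + \left(\frac{80}{7} + 93\right)} = \sqrt{\left(-119\right)^{2} + \frac{731}{7}} = \sqrt{14161 + \frac{731}{7}} = \sqrt{\frac{99858}{7}} = \frac{\sqrt{699006}}{7}$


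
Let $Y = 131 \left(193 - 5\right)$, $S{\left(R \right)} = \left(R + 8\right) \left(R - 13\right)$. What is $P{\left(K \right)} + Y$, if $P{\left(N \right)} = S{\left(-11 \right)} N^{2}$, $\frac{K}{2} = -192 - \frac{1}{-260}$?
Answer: $\frac{44958371398}{4225} \approx 1.0641 \cdot 10^{7}$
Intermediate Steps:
$S{\left(R \right)} = \left(-13 + R\right) \left(8 + R\right)$ ($S{\left(R \right)} = \left(8 + R\right) \left(-13 + R\right) = \left(-13 + R\right) \left(8 + R\right)$)
$K = - \frac{49919}{130}$ ($K = 2 \left(-192 - \frac{1}{-260}\right) = 2 \left(-192 - - \frac{1}{260}\right) = 2 \left(-192 + \frac{1}{260}\right) = 2 \left(- \frac{49919}{260}\right) = - \frac{49919}{130} \approx -383.99$)
$P{\left(N \right)} = 72 N^{2}$ ($P{\left(N \right)} = \left(-104 + \left(-11\right)^{2} - -55\right) N^{2} = \left(-104 + 121 + 55\right) N^{2} = 72 N^{2}$)
$Y = 24628$ ($Y = 131 \cdot 188 = 24628$)
$P{\left(K \right)} + Y = 72 \left(- \frac{49919}{130}\right)^{2} + 24628 = 72 \cdot \frac{2491906561}{16900} + 24628 = \frac{44854318098}{4225} + 24628 = \frac{44958371398}{4225}$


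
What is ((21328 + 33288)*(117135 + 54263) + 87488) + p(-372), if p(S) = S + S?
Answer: 9361159912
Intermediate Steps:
p(S) = 2*S
((21328 + 33288)*(117135 + 54263) + 87488) + p(-372) = ((21328 + 33288)*(117135 + 54263) + 87488) + 2*(-372) = (54616*171398 + 87488) - 744 = (9361073168 + 87488) - 744 = 9361160656 - 744 = 9361159912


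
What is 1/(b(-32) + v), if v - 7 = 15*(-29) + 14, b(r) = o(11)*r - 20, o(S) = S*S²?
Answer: -1/43026 ≈ -2.3242e-5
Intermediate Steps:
o(S) = S³
b(r) = -20 + 1331*r (b(r) = 11³*r - 20 = 1331*r - 20 = -20 + 1331*r)
v = -414 (v = 7 + (15*(-29) + 14) = 7 + (-435 + 14) = 7 - 421 = -414)
1/(b(-32) + v) = 1/((-20 + 1331*(-32)) - 414) = 1/((-20 - 42592) - 414) = 1/(-42612 - 414) = 1/(-43026) = -1/43026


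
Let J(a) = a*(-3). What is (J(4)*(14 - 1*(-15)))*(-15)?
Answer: 5220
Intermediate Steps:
J(a) = -3*a
(J(4)*(14 - 1*(-15)))*(-15) = ((-3*4)*(14 - 1*(-15)))*(-15) = -12*(14 + 15)*(-15) = -12*29*(-15) = -348*(-15) = 5220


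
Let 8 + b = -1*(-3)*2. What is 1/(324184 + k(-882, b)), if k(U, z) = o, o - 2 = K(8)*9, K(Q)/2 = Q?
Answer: 1/324330 ≈ 3.0833e-6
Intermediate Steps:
K(Q) = 2*Q
b = -2 (b = -8 - 1*(-3)*2 = -8 + 3*2 = -8 + 6 = -2)
o = 146 (o = 2 + (2*8)*9 = 2 + 16*9 = 2 + 144 = 146)
k(U, z) = 146
1/(324184 + k(-882, b)) = 1/(324184 + 146) = 1/324330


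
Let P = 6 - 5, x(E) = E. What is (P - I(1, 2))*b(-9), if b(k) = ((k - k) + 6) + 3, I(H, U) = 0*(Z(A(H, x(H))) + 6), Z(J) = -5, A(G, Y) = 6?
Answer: 9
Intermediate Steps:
P = 1
I(H, U) = 0 (I(H, U) = 0*(-5 + 6) = 0*1 = 0)
b(k) = 9 (b(k) = (0 + 6) + 3 = 6 + 3 = 9)
(P - I(1, 2))*b(-9) = (1 - 1*0)*9 = (1 + 0)*9 = 1*9 = 9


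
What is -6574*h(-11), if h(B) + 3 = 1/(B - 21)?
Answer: 318839/16 ≈ 19927.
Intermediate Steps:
h(B) = -3 + 1/(-21 + B) (h(B) = -3 + 1/(B - 21) = -3 + 1/(-21 + B))
-6574*h(-11) = -6574*(64 - 3*(-11))/(-21 - 11) = -6574*(64 + 33)/(-32) = -(-3287)*97/16 = -6574*(-97/32) = 318839/16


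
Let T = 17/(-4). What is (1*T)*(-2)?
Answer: 17/2 ≈ 8.5000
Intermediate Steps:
T = -17/4 (T = 17*(-1/4) = -17/4 ≈ -4.2500)
(1*T)*(-2) = (1*(-17/4))*(-2) = -17/4*(-2) = 17/2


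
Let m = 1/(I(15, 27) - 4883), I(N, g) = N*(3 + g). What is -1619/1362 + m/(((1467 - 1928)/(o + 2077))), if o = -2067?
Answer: -3308595827/2783400906 ≈ -1.1887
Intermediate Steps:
m = -1/4433 (m = 1/(15*(3 + 27) - 4883) = 1/(15*30 - 4883) = 1/(450 - 4883) = 1/(-4433) = -1/4433 ≈ -0.00022558)
-1619/1362 + m/(((1467 - 1928)/(o + 2077))) = -1619/1362 - (-2067 + 2077)/(1467 - 1928)/4433 = -1619*1/1362 - 1/(4433*((-461/10))) = -1619/1362 - 1/(4433*((-461*⅒))) = -1619/1362 - 1/(4433*(-461/10)) = -1619/1362 - 1/4433*(-10/461) = -1619/1362 + 10/2043613 = -3308595827/2783400906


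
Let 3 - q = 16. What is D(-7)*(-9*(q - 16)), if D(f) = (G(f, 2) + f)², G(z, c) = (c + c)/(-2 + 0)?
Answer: 21141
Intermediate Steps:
G(z, c) = -c (G(z, c) = (2*c)/(-2) = (2*c)*(-½) = -c)
q = -13 (q = 3 - 1*16 = 3 - 16 = -13)
D(f) = (-2 + f)² (D(f) = (-1*2 + f)² = (-2 + f)²)
D(-7)*(-9*(q - 16)) = (-2 - 7)²*(-9*(-13 - 16)) = (-9)²*(-9*(-29)) = 81*261 = 21141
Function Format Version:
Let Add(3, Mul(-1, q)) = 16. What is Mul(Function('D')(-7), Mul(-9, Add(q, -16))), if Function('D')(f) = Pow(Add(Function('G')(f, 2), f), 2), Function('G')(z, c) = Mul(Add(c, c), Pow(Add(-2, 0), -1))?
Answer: 21141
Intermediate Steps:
Function('G')(z, c) = Mul(-1, c) (Function('G')(z, c) = Mul(Mul(2, c), Pow(-2, -1)) = Mul(Mul(2, c), Rational(-1, 2)) = Mul(-1, c))
q = -13 (q = Add(3, Mul(-1, 16)) = Add(3, -16) = -13)
Function('D')(f) = Pow(Add(-2, f), 2) (Function('D')(f) = Pow(Add(Mul(-1, 2), f), 2) = Pow(Add(-2, f), 2))
Mul(Function('D')(-7), Mul(-9, Add(q, -16))) = Mul(Pow(Add(-2, -7), 2), Mul(-9, Add(-13, -16))) = Mul(Pow(-9, 2), Mul(-9, -29)) = Mul(81, 261) = 21141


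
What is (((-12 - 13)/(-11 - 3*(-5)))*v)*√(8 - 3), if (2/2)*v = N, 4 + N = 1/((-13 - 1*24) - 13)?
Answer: 201*√5/8 ≈ 56.181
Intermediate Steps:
N = -201/50 (N = -4 + 1/((-13 - 1*24) - 13) = -4 + 1/((-13 - 24) - 13) = -4 + 1/(-37 - 13) = -4 + 1/(-50) = -4 - 1/50 = -201/50 ≈ -4.0200)
v = -201/50 ≈ -4.0200
(((-12 - 13)/(-11 - 3*(-5)))*v)*√(8 - 3) = (((-12 - 13)/(-11 - 3*(-5)))*(-201/50))*√(8 - 3) = (-25/(-11 + 15)*(-201/50))*√5 = (-25/4*(-201/50))*√5 = 201*√5/8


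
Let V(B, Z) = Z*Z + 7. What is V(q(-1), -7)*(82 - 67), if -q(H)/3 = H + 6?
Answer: 840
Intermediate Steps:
q(H) = -18 - 3*H (q(H) = -3*(H + 6) = -3*(6 + H) = -18 - 3*H)
V(B, Z) = 7 + Z² (V(B, Z) = Z² + 7 = 7 + Z²)
V(q(-1), -7)*(82 - 67) = (7 + (-7)²)*(82 - 67) = (7 + 49)*15 = 56*15 = 840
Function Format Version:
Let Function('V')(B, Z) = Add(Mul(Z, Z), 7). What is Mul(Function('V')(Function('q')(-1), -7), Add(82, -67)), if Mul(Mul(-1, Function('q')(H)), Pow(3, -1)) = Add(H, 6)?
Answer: 840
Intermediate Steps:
Function('q')(H) = Add(-18, Mul(-3, H)) (Function('q')(H) = Mul(-3, Add(H, 6)) = Mul(-3, Add(6, H)) = Add(-18, Mul(-3, H)))
Function('V')(B, Z) = Add(7, Pow(Z, 2)) (Function('V')(B, Z) = Add(Pow(Z, 2), 7) = Add(7, Pow(Z, 2)))
Mul(Function('V')(Function('q')(-1), -7), Add(82, -67)) = Mul(Add(7, Pow(-7, 2)), Add(82, -67)) = Mul(Add(7, 49), 15) = Mul(56, 15) = 840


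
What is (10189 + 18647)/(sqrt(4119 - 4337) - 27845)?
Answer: -267646140/258448081 - 9612*I*sqrt(218)/258448081 ≈ -1.0356 - 0.00054912*I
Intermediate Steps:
(10189 + 18647)/(sqrt(4119 - 4337) - 27845) = 28836/(sqrt(-218) - 27845) = 28836/(I*sqrt(218) - 27845) = 28836/(-27845 + I*sqrt(218))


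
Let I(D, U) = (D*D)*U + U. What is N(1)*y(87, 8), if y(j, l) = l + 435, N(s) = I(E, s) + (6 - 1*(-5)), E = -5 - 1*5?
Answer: 49616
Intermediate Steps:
E = -10 (E = -5 - 5 = -10)
I(D, U) = U + U*D² (I(D, U) = D²*U + U = U*D² + U = U + U*D²)
N(s) = 11 + 101*s (N(s) = s*(1 + (-10)²) + (6 - 1*(-5)) = s*(1 + 100) + (6 + 5) = s*101 + 11 = 101*s + 11 = 11 + 101*s)
y(j, l) = 435 + l
N(1)*y(87, 8) = (11 + 101*1)*(435 + 8) = (11 + 101)*443 = 112*443 = 49616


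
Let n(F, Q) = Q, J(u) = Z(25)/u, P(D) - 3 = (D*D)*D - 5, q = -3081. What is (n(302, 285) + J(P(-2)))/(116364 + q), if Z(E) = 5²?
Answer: 565/226566 ≈ 0.0024938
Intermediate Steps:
Z(E) = 25
P(D) = -2 + D³ (P(D) = 3 + ((D*D)*D - 5) = 3 + (D²*D - 5) = 3 + (D³ - 5) = 3 + (-5 + D³) = -2 + D³)
J(u) = 25/u
(n(302, 285) + J(P(-2)))/(116364 + q) = (285 + 25/(-2 + (-2)³))/(116364 - 3081) = (285 + 25/(-2 - 8))/113283 = (285 + 25/(-10))*(1/113283) = (285 + 25*(-⅒))*(1/113283) = (285 - 5/2)*(1/113283) = (565/2)*(1/113283) = 565/226566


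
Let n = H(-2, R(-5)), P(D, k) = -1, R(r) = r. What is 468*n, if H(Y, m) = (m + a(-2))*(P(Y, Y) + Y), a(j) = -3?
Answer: 11232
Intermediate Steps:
H(Y, m) = (-1 + Y)*(-3 + m) (H(Y, m) = (m - 3)*(-1 + Y) = (-3 + m)*(-1 + Y) = (-1 + Y)*(-3 + m))
n = 24 (n = 3 - 1*(-5) - 3*(-2) - 2*(-5) = 3 + 5 + 6 + 10 = 24)
468*n = 468*24 = 11232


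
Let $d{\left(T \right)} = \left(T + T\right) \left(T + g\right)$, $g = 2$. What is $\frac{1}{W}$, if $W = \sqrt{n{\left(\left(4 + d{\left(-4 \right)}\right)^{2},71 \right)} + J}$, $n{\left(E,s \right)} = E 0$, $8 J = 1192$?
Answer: $\frac{\sqrt{149}}{149} \approx 0.081923$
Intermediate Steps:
$J = 149$ ($J = \frac{1}{8} \cdot 1192 = 149$)
$d{\left(T \right)} = 2 T \left(2 + T\right)$ ($d{\left(T \right)} = \left(T + T\right) \left(T + 2\right) = 2 T \left(2 + T\right)$)
$n{\left(E,s \right)} = 0$
$W = \sqrt{149}$ ($W = \sqrt{0 + 149} = \sqrt{149} \approx 12.207$)
$\frac{1}{W} = \frac{1}{\sqrt{149}} = \frac{\sqrt{149}}{149}$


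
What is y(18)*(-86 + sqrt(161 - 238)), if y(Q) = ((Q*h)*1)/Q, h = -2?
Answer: 172 - 2*I*sqrt(77) ≈ 172.0 - 17.55*I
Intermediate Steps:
y(Q) = -2 (y(Q) = ((Q*(-2))*1)/Q = (-2*Q*1)/Q = (-2*Q)/Q = -2)
y(18)*(-86 + sqrt(161 - 238)) = -2*(-86 + sqrt(161 - 238)) = -2*(-86 + sqrt(-77)) = -2*(-86 + I*sqrt(77)) = 172 - 2*I*sqrt(77)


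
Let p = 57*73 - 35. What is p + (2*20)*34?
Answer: 5486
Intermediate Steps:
p = 4126 (p = 4161 - 35 = 4126)
p + (2*20)*34 = 4126 + (2*20)*34 = 4126 + 40*34 = 4126 + 1360 = 5486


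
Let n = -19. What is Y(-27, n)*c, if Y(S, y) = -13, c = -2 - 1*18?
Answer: 260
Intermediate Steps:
c = -20 (c = -2 - 18 = -20)
Y(-27, n)*c = -13*(-20) = 260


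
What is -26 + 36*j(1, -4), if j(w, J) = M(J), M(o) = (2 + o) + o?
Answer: -242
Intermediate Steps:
M(o) = 2 + 2*o
j(w, J) = 2 + 2*J
-26 + 36*j(1, -4) = -26 + 36*(2 + 2*(-4)) = -26 + 36*(2 - 8) = -26 + 36*(-6) = -26 - 216 = -242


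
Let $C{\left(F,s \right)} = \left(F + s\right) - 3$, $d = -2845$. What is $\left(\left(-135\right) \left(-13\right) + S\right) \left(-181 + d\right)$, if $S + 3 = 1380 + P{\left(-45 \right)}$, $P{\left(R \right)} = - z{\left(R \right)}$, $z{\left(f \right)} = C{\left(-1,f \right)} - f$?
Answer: $-9489536$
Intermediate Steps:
$C{\left(F,s \right)} = -3 + F + s$
$z{\left(f \right)} = -4$ ($z{\left(f \right)} = \left(-3 - 1 + f\right) - f = \left(-4 + f\right) - f = -4$)
$P{\left(R \right)} = 4$ ($P{\left(R \right)} = \left(-1\right) \left(-4\right) = 4$)
$S = 1381$ ($S = -3 + \left(1380 + 4\right) = -3 + 1384 = 1381$)
$\left(\left(-135\right) \left(-13\right) + S\right) \left(-181 + d\right) = \left(\left(-135\right) \left(-13\right) + 1381\right) \left(-181 - 2845\right) = \left(1755 + 1381\right) \left(-3026\right) = 3136 \left(-3026\right) = -9489536$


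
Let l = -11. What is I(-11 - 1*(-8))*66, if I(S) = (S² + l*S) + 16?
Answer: 3828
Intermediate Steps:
I(S) = 16 + S² - 11*S (I(S) = (S² - 11*S) + 16 = 16 + S² - 11*S)
I(-11 - 1*(-8))*66 = (16 + (-11 - 1*(-8))² - 11*(-11 - 1*(-8)))*66 = (16 + (-11 + 8)² - 11*(-11 + 8))*66 = (16 + (-3)² - 11*(-3))*66 = (16 + 9 + 33)*66 = 58*66 = 3828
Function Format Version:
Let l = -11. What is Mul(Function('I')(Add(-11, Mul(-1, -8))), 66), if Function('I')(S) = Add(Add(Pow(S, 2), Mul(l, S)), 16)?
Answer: 3828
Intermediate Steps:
Function('I')(S) = Add(16, Pow(S, 2), Mul(-11, S)) (Function('I')(S) = Add(Add(Pow(S, 2), Mul(-11, S)), 16) = Add(16, Pow(S, 2), Mul(-11, S)))
Mul(Function('I')(Add(-11, Mul(-1, -8))), 66) = Mul(Add(16, Pow(Add(-11, Mul(-1, -8)), 2), Mul(-11, Add(-11, Mul(-1, -8)))), 66) = Mul(Add(16, Pow(Add(-11, 8), 2), Mul(-11, Add(-11, 8))), 66) = Mul(Add(16, Pow(-3, 2), Mul(-11, -3)), 66) = Mul(Add(16, 9, 33), 66) = Mul(58, 66) = 3828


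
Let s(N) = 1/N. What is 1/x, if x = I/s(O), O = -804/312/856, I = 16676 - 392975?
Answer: 22256/25212033 ≈ 0.00088275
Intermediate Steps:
I = -376299
O = -67/22256 (O = -804*1/312*(1/856) = -67/26*1/856 = -67/22256 ≈ -0.0030104)
x = 25212033/22256 (x = -376299/(1/(-67/22256)) = -376299/(-22256/67) = -376299*(-67/22256) = 25212033/22256 ≈ 1132.8)
1/x = 1/(25212033/22256) = 22256/25212033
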